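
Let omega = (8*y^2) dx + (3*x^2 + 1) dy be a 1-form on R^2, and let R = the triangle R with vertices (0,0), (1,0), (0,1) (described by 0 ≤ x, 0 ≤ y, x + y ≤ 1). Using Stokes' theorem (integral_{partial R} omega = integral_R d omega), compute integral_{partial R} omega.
integral_(partial R) omega = -5/3

Stokes: integral_partial_R omega = integral_R d omega with d omega = (∂Q/∂x - ∂P/∂y) dx ∧ dy.
  ∂Q/∂x = 6*x
  ∂P/∂y = 16*y
  integrand = ∂Q/∂x - ∂P/∂y = 6*x - 16*y.
Integrating over R: integral_0^1 integral_0^{1-x} (6*x - 16*y) dy dx = -5/3.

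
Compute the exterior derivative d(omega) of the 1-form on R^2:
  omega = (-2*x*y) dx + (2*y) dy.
d(omega) = (2*x) dx ∧ dy

For a 1-form omega = sum_i f_i dx_i, the exterior derivative is
  d(omega) = sum_{i < j} (∂f_j/∂x_i - ∂f_i/∂x_j) dx_i ∧ dx_j.
  coefficient of dx ∧ dy: ∂f_2/∂x - ∂f_1/∂y = ∂(2*y)/∂x - ∂(-2*x*y)/∂y = 2*x
Assembling: d(omega) = (2*x) dx ∧ dy.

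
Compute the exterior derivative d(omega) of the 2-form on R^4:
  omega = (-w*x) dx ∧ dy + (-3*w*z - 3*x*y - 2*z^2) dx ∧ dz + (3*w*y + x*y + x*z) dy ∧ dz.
d(omega) = (-x) dx ∧ dy ∧ dw + (3*x + y + z) dx ∧ dy ∧ dz + (-3*z) dx ∧ dz ∧ dw + (3*y) dy ∧ dz ∧ dw

For a 2-form omega = sum_{i<j} g_{ij} dx_i ∧ dx_j, the exterior derivative is
  d(omega) = sum_{i<j} d(g_{ij}) ∧ dx_i ∧ dx_j = sum_{i<j, k} (∂g_{ij}/∂x_k) dx_k ∧ dx_i ∧ dx_j.
Expand each term, using dx_k ∧ dx_i ∧ dx_j = sgn(permutation) dx_{(a)} ∧ dx_{(b)} ∧ dx_{(c)} with (a < b < c) sorted:
  d(-w*x) includes (∂/∂w)(-w*x) dw = (-x) dw, which multiplied by dx ∧ dy gives (-x) dx ∧ dy ∧ dw
  d(-3*w*z - 3*x*y - 2*z^2) includes (∂/∂y)(-3*w*z - 3*x*y - 2*z^2) dy = (-3*x) dy, which multiplied by dx ∧ dz gives (3*x) dx ∧ dy ∧ dz
  d(-3*w*z - 3*x*y - 2*z^2) includes (∂/∂w)(-3*w*z - 3*x*y - 2*z^2) dw = (-3*z) dw, which multiplied by dx ∧ dz gives (-3*z) dx ∧ dz ∧ dw
  d(3*w*y + x*y + x*z) includes (∂/∂x)(3*w*y + x*y + x*z) dx = (y + z) dx, which multiplied by dy ∧ dz gives (y + z) dx ∧ dy ∧ dz
  d(3*w*y + x*y + x*z) includes (∂/∂w)(3*w*y + x*y + x*z) dw = (3*y) dw, which multiplied by dy ∧ dz gives (3*y) dy ∧ dz ∧ dw
Collecting like 3-forms: d(omega) = (-x) dx ∧ dy ∧ dw + (3*x + y + z) dx ∧ dy ∧ dz + (-3*z) dx ∧ dz ∧ dw + (3*y) dy ∧ dz ∧ dw.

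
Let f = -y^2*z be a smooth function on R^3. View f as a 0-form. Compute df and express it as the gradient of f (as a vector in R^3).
df = (0) dx + (-2*y*z) dy + (-y^2) dz; grad f = (0, -2*y*z, -y^2)

For a 0-form f, d f = (∂f/∂x) dx + (∂f/∂y) dy + (∂f/∂z) dz. The components of the vector representation are exactly the entries of grad f in Cartesian coordinates:
  ∂f/∂x = 0
  ∂f/∂y = -2*y*z
  ∂f/∂z = -y^2.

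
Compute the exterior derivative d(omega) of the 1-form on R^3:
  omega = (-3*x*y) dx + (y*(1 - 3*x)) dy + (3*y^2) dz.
d(omega) = (3*x - 3*y) dx ∧ dy + (6*y) dy ∧ dz

For a 1-form omega = sum_i f_i dx_i, the exterior derivative is
  d(omega) = sum_{i < j} (∂f_j/∂x_i - ∂f_i/∂x_j) dx_i ∧ dx_j.
  coefficient of dx ∧ dy: ∂f_2/∂x - ∂f_1/∂y = ∂(y*(1 - 3*x))/∂x - ∂(-3*x*y)/∂y = 3*x - 3*y
  coefficient of dy ∧ dz: ∂f_3/∂y - ∂f_2/∂z = ∂(3*y^2)/∂y - ∂(y*(1 - 3*x))/∂z = 6*y
Assembling: d(omega) = (3*x - 3*y) dx ∧ dy + (6*y) dy ∧ dz.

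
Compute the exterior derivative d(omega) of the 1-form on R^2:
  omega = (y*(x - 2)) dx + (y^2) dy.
d(omega) = (2 - x) dx ∧ dy

For a 1-form omega = sum_i f_i dx_i, the exterior derivative is
  d(omega) = sum_{i < j} (∂f_j/∂x_i - ∂f_i/∂x_j) dx_i ∧ dx_j.
  coefficient of dx ∧ dy: ∂f_2/∂x - ∂f_1/∂y = ∂(y^2)/∂x - ∂(y*(x - 2))/∂y = 2 - x
Assembling: d(omega) = (2 - x) dx ∧ dy.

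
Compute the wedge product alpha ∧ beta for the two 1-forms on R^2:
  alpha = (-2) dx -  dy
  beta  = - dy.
alpha ∧ beta = (2) dx ∧ dy

Distribute the wedge, using dx_i ∧ dx_j = -dx_j ∧ dx_i and dx_i ∧ dx_i = 0. For each pair (i, j) with i < j, the coefficient of dx_i ∧ dx_j in alpha ∧ beta is (alpha_i * beta_j - alpha_j * beta_i). Collecting: alpha ∧ beta = (2) dx ∧ dy.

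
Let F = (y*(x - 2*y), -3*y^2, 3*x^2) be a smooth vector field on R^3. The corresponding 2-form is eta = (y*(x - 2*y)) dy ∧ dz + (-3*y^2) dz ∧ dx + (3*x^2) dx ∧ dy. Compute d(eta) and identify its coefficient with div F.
d(eta) = (-5*y) dx ∧ dy ∧ dz; div F = -5*y

For a 2-form in R^3 of the form above, applying d gives a 3-form with coefficient ∂P/∂x + ∂Q/∂y + ∂R/∂z:
  ∂P/∂x = y
  ∂Q/∂y = -6*y
  ∂R/∂z = 0
Sum = -5*y, which is exactly div F.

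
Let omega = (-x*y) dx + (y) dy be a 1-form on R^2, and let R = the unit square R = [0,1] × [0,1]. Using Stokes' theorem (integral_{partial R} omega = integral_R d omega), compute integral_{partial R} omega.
integral_(partial R) omega = 1/2

Stokes: integral_partial_R omega = integral_R d omega with d omega = (∂Q/∂x - ∂P/∂y) dx ∧ dy.
  ∂Q/∂x = 0
  ∂P/∂y = -x
  integrand = ∂Q/∂x - ∂P/∂y = x.
Integrating over R: integral_0^1 integral_0^1 (x) dx dy = 1/2.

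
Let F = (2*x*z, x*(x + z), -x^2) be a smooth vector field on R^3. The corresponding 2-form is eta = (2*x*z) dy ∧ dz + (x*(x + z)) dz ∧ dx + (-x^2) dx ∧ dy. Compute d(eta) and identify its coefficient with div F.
d(eta) = (2*z) dx ∧ dy ∧ dz; div F = 2*z

For a 2-form in R^3 of the form above, applying d gives a 3-form with coefficient ∂P/∂x + ∂Q/∂y + ∂R/∂z:
  ∂P/∂x = 2*z
  ∂Q/∂y = 0
  ∂R/∂z = 0
Sum = 2*z, which is exactly div F.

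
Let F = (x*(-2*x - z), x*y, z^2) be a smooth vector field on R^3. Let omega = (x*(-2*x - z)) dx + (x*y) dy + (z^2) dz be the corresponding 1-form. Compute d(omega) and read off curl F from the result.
d(omega) = (0) dy ∧ dz + (-x) dz ∧ dx + (y) dx ∧ dy; curl F = (0, -x, y)

d omega = sum_{i<j} (∂f_j/∂x_i - ∂f_i/∂x_j) dx_i ∧ dx_j. Under the identification (dy ∧ dz, dz ∧ dx, dx ∧ dy) ↔ (e_x, e_y, e_z), the coefficients are exactly the components of curl F. Compute:
  ∂R/∂y - ∂Q/∂z = (0) - (0) = 0
  ∂P/∂z - ∂R/∂x = (-x) - (0) = -x
  ∂Q/∂x - ∂P/∂y = (y) - (0) = y.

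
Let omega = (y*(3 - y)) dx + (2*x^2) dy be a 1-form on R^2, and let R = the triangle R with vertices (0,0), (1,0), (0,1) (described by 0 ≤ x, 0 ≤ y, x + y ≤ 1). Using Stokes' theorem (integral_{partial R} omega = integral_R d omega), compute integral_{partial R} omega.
integral_(partial R) omega = -1/2

Stokes: integral_partial_R omega = integral_R d omega with d omega = (∂Q/∂x - ∂P/∂y) dx ∧ dy.
  ∂Q/∂x = 4*x
  ∂P/∂y = 3 - 2*y
  integrand = ∂Q/∂x - ∂P/∂y = 4*x + 2*y - 3.
Integrating over R: integral_0^1 integral_0^{1-x} (4*x + 2*y - 3) dy dx = -1/2.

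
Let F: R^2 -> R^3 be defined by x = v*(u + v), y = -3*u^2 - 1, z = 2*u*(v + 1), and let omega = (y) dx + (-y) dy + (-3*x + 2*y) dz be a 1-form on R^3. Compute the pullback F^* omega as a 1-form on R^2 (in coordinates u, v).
F^* omega = (-18*u^3 - 15*u^2*v - 12*u^2 - 6*u*v^2 - 6*u*v - 6*u - 6*v^3 - 6*v^2 - 5*v - 4) du + (-15*u^3 - 12*u^2*v - 6*u*v^2 - 5*u - 2*v) dv

Using F^*(f dg) = (f ∘ F) d(g ∘ F), substitute each coordinate x_i by F_i(u, v) in f_i, and replace dx_i by d F_i = (∂F_i/∂u) du + (∂F_i/∂v) dv.
  For the x component: f_1(F) = -3*u^2 - 1; d F_1 = (v) du + (u + 2*v) dv
  For the y component: f_2(F) = 3*u^2 + 1; d F_2 = (-6*u) du + (0) dv
  For the z component: f_3(F) = -6*u^2 - 3*u*v - 3*v^2 - 2; d F_3 = (2*v + 2) du + (2*u) dv
Combining and collecting du, dv coefficients:
  coeff of du: -18*u^3 - 15*u^2*v - 12*u^2 - 6*u*v^2 - 6*u*v - 6*u - 6*v^3 - 6*v^2 - 5*v - 4
  coeff of dv: -15*u^3 - 12*u^2*v - 6*u*v^2 - 5*u - 2*v
F^* omega = (-18*u^3 - 15*u^2*v - 12*u^2 - 6*u*v^2 - 6*u*v - 6*u - 6*v^3 - 6*v^2 - 5*v - 4) du + (-15*u^3 - 12*u^2*v - 6*u*v^2 - 5*u - 2*v) dv.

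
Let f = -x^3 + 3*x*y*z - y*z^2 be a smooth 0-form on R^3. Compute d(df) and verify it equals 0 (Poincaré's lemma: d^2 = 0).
d(df) = 0

Step 1: df = sum_i (∂f/∂x_i) dx_i = (-3*x^2 + 3*y*z) dx + (z*(3*x - z)) dy + (y*(3*x - 2*z)) dz.
Step 2: Apply d again. Using the 1-form formula, the coefficient of dx ∧ dy in d(df) is ∂^2 f/∂x ∂y - ∂^2 f/∂y ∂x = (3*z) - (3*z) = 0 (equality of mixed partials for smooth f).
Similarly for dx ∧ dz and dy ∧ dz — all coefficients vanish. So d(df) = 0.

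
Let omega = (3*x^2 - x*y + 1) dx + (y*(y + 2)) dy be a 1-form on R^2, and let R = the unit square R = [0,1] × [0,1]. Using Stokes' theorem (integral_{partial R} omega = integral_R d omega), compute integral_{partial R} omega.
integral_(partial R) omega = 1/2

Stokes: integral_partial_R omega = integral_R d omega with d omega = (∂Q/∂x - ∂P/∂y) dx ∧ dy.
  ∂Q/∂x = 0
  ∂P/∂y = -x
  integrand = ∂Q/∂x - ∂P/∂y = x.
Integrating over R: integral_0^1 integral_0^1 (x) dx dy = 1/2.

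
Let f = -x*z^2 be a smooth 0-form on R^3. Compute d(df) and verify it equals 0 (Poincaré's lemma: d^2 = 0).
d(df) = 0

Step 1: df = sum_i (∂f/∂x_i) dx_i = (-z^2) dx + (0) dy + (-2*x*z) dz.
Step 2: Apply d again. Using the 1-form formula, the coefficient of dx ∧ dy in d(df) is ∂^2 f/∂x ∂y - ∂^2 f/∂y ∂x = (0) - (0) = 0 (equality of mixed partials for smooth f).
Similarly for dx ∧ dz and dy ∧ dz — all coefficients vanish. So d(df) = 0.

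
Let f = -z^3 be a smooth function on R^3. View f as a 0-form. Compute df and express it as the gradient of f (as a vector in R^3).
df = (0) dx + (0) dy + (-3*z^2) dz; grad f = (0, 0, -3*z^2)

For a 0-form f, d f = (∂f/∂x) dx + (∂f/∂y) dy + (∂f/∂z) dz. The components of the vector representation are exactly the entries of grad f in Cartesian coordinates:
  ∂f/∂x = 0
  ∂f/∂y = 0
  ∂f/∂z = -3*z^2.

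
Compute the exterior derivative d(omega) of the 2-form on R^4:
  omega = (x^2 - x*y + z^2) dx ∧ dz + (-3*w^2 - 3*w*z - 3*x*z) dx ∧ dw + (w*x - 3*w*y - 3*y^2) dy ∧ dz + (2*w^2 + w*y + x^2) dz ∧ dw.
d(omega) = (w + x) dx ∧ dy ∧ dz + (3*w + 5*x) dx ∧ dz ∧ dw + (w + x - 3*y) dy ∧ dz ∧ dw

For a 2-form omega = sum_{i<j} g_{ij} dx_i ∧ dx_j, the exterior derivative is
  d(omega) = sum_{i<j} d(g_{ij}) ∧ dx_i ∧ dx_j = sum_{i<j, k} (∂g_{ij}/∂x_k) dx_k ∧ dx_i ∧ dx_j.
Expand each term, using dx_k ∧ dx_i ∧ dx_j = sgn(permutation) dx_{(a)} ∧ dx_{(b)} ∧ dx_{(c)} with (a < b < c) sorted:
  d(x^2 - x*y + z^2) includes (∂/∂y)(x^2 - x*y + z^2) dy = (-x) dy, which multiplied by dx ∧ dz gives (x) dx ∧ dy ∧ dz
  d(-3*w^2 - 3*w*z - 3*x*z) includes (∂/∂z)(-3*w^2 - 3*w*z - 3*x*z) dz = (-3*w - 3*x) dz, which multiplied by dx ∧ dw gives (3*w + 3*x) dx ∧ dz ∧ dw
  d(w*x - 3*w*y - 3*y^2) includes (∂/∂x)(w*x - 3*w*y - 3*y^2) dx = (w) dx, which multiplied by dy ∧ dz gives (w) dx ∧ dy ∧ dz
  d(w*x - 3*w*y - 3*y^2) includes (∂/∂w)(w*x - 3*w*y - 3*y^2) dw = (x - 3*y) dw, which multiplied by dy ∧ dz gives (x - 3*y) dy ∧ dz ∧ dw
  d(2*w^2 + w*y + x^2) includes (∂/∂x)(2*w^2 + w*y + x^2) dx = (2*x) dx, which multiplied by dz ∧ dw gives (2*x) dx ∧ dz ∧ dw
  d(2*w^2 + w*y + x^2) includes (∂/∂y)(2*w^2 + w*y + x^2) dy = (w) dy, which multiplied by dz ∧ dw gives (w) dy ∧ dz ∧ dw
Collecting like 3-forms: d(omega) = (w + x) dx ∧ dy ∧ dz + (3*w + 5*x) dx ∧ dz ∧ dw + (w + x - 3*y) dy ∧ dz ∧ dw.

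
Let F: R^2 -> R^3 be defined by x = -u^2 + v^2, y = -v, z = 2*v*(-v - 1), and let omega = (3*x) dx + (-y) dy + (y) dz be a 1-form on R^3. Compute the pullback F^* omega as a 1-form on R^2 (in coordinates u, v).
F^* omega = (6*u*(u^2 - v^2)) du + (v*(-6*u^2 + 6*v^2 + 4*v + 1)) dv

Using F^*(f dg) = (f ∘ F) d(g ∘ F), substitute each coordinate x_i by F_i(u, v) in f_i, and replace dx_i by d F_i = (∂F_i/∂u) du + (∂F_i/∂v) dv.
  For the x component: f_1(F) = -3*u^2 + 3*v^2; d F_1 = (-2*u) du + (2*v) dv
  For the y component: f_2(F) = v; d F_2 = (0) du + (-1) dv
  For the z component: f_3(F) = -v; d F_3 = (0) du + (-4*v - 2) dv
Combining and collecting du, dv coefficients:
  coeff of du: 6*u*(u^2 - v^2)
  coeff of dv: v*(-6*u^2 + 6*v^2 + 4*v + 1)
F^* omega = (6*u*(u^2 - v^2)) du + (v*(-6*u^2 + 6*v^2 + 4*v + 1)) dv.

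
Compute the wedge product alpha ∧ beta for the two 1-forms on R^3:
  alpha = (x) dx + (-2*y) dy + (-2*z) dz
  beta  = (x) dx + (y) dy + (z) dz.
alpha ∧ beta = (3*x*y) dx ∧ dy + (3*x*z) dx ∧ dz

Distribute the wedge, using dx_i ∧ dx_j = -dx_j ∧ dx_i and dx_i ∧ dx_i = 0. For each pair (i, j) with i < j, the coefficient of dx_i ∧ dx_j in alpha ∧ beta is (alpha_i * beta_j - alpha_j * beta_i). Collecting: alpha ∧ beta = (3*x*y) dx ∧ dy + (3*x*z) dx ∧ dz.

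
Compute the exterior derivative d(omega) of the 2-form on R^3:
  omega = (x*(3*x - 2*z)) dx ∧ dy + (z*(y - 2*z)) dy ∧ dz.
d(omega) = (-2*x) dx ∧ dy ∧ dz

For a 2-form omega = sum_{i<j} g_{ij} dx_i ∧ dx_j, the exterior derivative is
  d(omega) = sum_{i<j} d(g_{ij}) ∧ dx_i ∧ dx_j = sum_{i<j, k} (∂g_{ij}/∂x_k) dx_k ∧ dx_i ∧ dx_j.
Expand each term, using dx_k ∧ dx_i ∧ dx_j = sgn(permutation) dx_{(a)} ∧ dx_{(b)} ∧ dx_{(c)} with (a < b < c) sorted:
  d(x*(3*x - 2*z)) includes (∂/∂z)(x*(3*x - 2*z)) dz = (-2*x) dz, which multiplied by dx ∧ dy gives (-2*x) dx ∧ dy ∧ dz
Collecting like 3-forms: d(omega) = (-2*x) dx ∧ dy ∧ dz.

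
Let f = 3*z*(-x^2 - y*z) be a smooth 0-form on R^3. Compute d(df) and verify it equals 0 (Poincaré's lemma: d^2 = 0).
d(df) = 0

Step 1: df = sum_i (∂f/∂x_i) dx_i = (-6*x*z) dx + (-3*z^2) dy + (-3*x^2 - 6*y*z) dz.
Step 2: Apply d again. Using the 1-form formula, the coefficient of dx ∧ dy in d(df) is ∂^2 f/∂x ∂y - ∂^2 f/∂y ∂x = (0) - (0) = 0 (equality of mixed partials for smooth f).
Similarly for dx ∧ dz and dy ∧ dz — all coefficients vanish. So d(df) = 0.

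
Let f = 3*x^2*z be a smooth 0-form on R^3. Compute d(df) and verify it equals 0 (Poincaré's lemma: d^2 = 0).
d(df) = 0

Step 1: df = sum_i (∂f/∂x_i) dx_i = (6*x*z) dx + (0) dy + (3*x^2) dz.
Step 2: Apply d again. Using the 1-form formula, the coefficient of dx ∧ dy in d(df) is ∂^2 f/∂x ∂y - ∂^2 f/∂y ∂x = (0) - (0) = 0 (equality of mixed partials for smooth f).
Similarly for dx ∧ dz and dy ∧ dz — all coefficients vanish. So d(df) = 0.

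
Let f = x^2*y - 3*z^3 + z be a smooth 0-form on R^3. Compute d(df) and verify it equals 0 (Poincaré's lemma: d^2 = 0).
d(df) = 0

Step 1: df = sum_i (∂f/∂x_i) dx_i = (2*x*y) dx + (x^2) dy + (1 - 9*z^2) dz.
Step 2: Apply d again. Using the 1-form formula, the coefficient of dx ∧ dy in d(df) is ∂^2 f/∂x ∂y - ∂^2 f/∂y ∂x = (2*x) - (2*x) = 0 (equality of mixed partials for smooth f).
Similarly for dx ∧ dz and dy ∧ dz — all coefficients vanish. So d(df) = 0.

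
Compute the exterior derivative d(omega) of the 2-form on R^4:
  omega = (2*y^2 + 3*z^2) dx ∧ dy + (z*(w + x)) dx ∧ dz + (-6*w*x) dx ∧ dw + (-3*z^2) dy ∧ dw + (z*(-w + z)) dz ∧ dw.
d(omega) = (6*z) dx ∧ dy ∧ dz + (z) dx ∧ dz ∧ dw + (6*z) dy ∧ dz ∧ dw

For a 2-form omega = sum_{i<j} g_{ij} dx_i ∧ dx_j, the exterior derivative is
  d(omega) = sum_{i<j} d(g_{ij}) ∧ dx_i ∧ dx_j = sum_{i<j, k} (∂g_{ij}/∂x_k) dx_k ∧ dx_i ∧ dx_j.
Expand each term, using dx_k ∧ dx_i ∧ dx_j = sgn(permutation) dx_{(a)} ∧ dx_{(b)} ∧ dx_{(c)} with (a < b < c) sorted:
  d(2*y^2 + 3*z^2) includes (∂/∂z)(2*y^2 + 3*z^2) dz = (6*z) dz, which multiplied by dx ∧ dy gives (6*z) dx ∧ dy ∧ dz
  d(z*(w + x)) includes (∂/∂w)(z*(w + x)) dw = (z) dw, which multiplied by dx ∧ dz gives (z) dx ∧ dz ∧ dw
  d(-3*z^2) includes (∂/∂z)(-3*z^2) dz = (-6*z) dz, which multiplied by dy ∧ dw gives (6*z) dy ∧ dz ∧ dw
Collecting like 3-forms: d(omega) = (6*z) dx ∧ dy ∧ dz + (z) dx ∧ dz ∧ dw + (6*z) dy ∧ dz ∧ dw.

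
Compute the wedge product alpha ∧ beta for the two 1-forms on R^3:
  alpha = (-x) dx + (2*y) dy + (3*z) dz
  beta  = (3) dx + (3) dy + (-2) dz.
alpha ∧ beta = (-3*x - 6*y) dx ∧ dy + (2*x - 9*z) dx ∧ dz + (-4*y - 9*z) dy ∧ dz

Distribute the wedge, using dx_i ∧ dx_j = -dx_j ∧ dx_i and dx_i ∧ dx_i = 0. For each pair (i, j) with i < j, the coefficient of dx_i ∧ dx_j in alpha ∧ beta is (alpha_i * beta_j - alpha_j * beta_i). Collecting: alpha ∧ beta = (-3*x - 6*y) dx ∧ dy + (2*x - 9*z) dx ∧ dz + (-4*y - 9*z) dy ∧ dz.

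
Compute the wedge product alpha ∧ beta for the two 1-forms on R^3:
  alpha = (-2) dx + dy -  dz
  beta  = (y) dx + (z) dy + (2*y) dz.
alpha ∧ beta = (-y - 2*z) dx ∧ dy + (-3*y) dx ∧ dz + (2*y + z) dy ∧ dz

Distribute the wedge, using dx_i ∧ dx_j = -dx_j ∧ dx_i and dx_i ∧ dx_i = 0. For each pair (i, j) with i < j, the coefficient of dx_i ∧ dx_j in alpha ∧ beta is (alpha_i * beta_j - alpha_j * beta_i). Collecting: alpha ∧ beta = (-y - 2*z) dx ∧ dy + (-3*y) dx ∧ dz + (2*y + z) dy ∧ dz.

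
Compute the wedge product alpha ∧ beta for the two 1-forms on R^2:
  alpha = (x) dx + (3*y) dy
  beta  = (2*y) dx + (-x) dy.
alpha ∧ beta = (-x^2 - 6*y^2) dx ∧ dy

Distribute the wedge, using dx_i ∧ dx_j = -dx_j ∧ dx_i and dx_i ∧ dx_i = 0. For each pair (i, j) with i < j, the coefficient of dx_i ∧ dx_j in alpha ∧ beta is (alpha_i * beta_j - alpha_j * beta_i). Collecting: alpha ∧ beta = (-x^2 - 6*y^2) dx ∧ dy.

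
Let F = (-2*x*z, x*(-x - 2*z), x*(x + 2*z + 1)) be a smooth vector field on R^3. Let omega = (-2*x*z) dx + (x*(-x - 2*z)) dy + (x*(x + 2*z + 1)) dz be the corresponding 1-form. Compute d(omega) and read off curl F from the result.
d(omega) = (2*x) dy ∧ dz + (-4*x - 2*z - 1) dz ∧ dx + (-2*x - 2*z) dx ∧ dy; curl F = (2*x, -4*x - 2*z - 1, -2*x - 2*z)

d omega = sum_{i<j} (∂f_j/∂x_i - ∂f_i/∂x_j) dx_i ∧ dx_j. Under the identification (dy ∧ dz, dz ∧ dx, dx ∧ dy) ↔ (e_x, e_y, e_z), the coefficients are exactly the components of curl F. Compute:
  ∂R/∂y - ∂Q/∂z = (0) - (-2*x) = 2*x
  ∂P/∂z - ∂R/∂x = (-2*x) - (2*x + 2*z + 1) = -4*x - 2*z - 1
  ∂Q/∂x - ∂P/∂y = (-2*x - 2*z) - (0) = -2*x - 2*z.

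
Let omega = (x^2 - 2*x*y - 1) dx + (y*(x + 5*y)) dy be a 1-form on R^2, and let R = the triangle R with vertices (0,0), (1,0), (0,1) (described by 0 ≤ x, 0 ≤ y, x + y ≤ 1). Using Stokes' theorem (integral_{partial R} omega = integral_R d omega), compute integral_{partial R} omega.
integral_(partial R) omega = 1/2

Stokes: integral_partial_R omega = integral_R d omega with d omega = (∂Q/∂x - ∂P/∂y) dx ∧ dy.
  ∂Q/∂x = y
  ∂P/∂y = -2*x
  integrand = ∂Q/∂x - ∂P/∂y = 2*x + y.
Integrating over R: integral_0^1 integral_0^{1-x} (2*x + y) dy dx = 1/2.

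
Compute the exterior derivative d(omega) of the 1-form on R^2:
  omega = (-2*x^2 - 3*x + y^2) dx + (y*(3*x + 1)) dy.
d(omega) = (y) dx ∧ dy

For a 1-form omega = sum_i f_i dx_i, the exterior derivative is
  d(omega) = sum_{i < j} (∂f_j/∂x_i - ∂f_i/∂x_j) dx_i ∧ dx_j.
  coefficient of dx ∧ dy: ∂f_2/∂x - ∂f_1/∂y = ∂(y*(3*x + 1))/∂x - ∂(-2*x^2 - 3*x + y^2)/∂y = y
Assembling: d(omega) = (y) dx ∧ dy.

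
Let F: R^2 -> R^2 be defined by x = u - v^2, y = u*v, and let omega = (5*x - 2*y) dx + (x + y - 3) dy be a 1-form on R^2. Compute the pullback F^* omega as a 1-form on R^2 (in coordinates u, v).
F^* omega = (u*v^2 - u*v + 5*u - v^3 - 5*v^2 - 3*v) du + (u^2*v + u^2 + 3*u*v^2 - 10*u*v - 3*u + 10*v^3) dv

Using F^*(f dg) = (f ∘ F) d(g ∘ F), substitute each coordinate x_i by F_i(u, v) in f_i, and replace dx_i by d F_i = (∂F_i/∂u) du + (∂F_i/∂v) dv.
  For the x component: f_1(F) = -2*u*v + 5*u - 5*v^2; d F_1 = (1) du + (-2*v) dv
  For the y component: f_2(F) = u*v + u - v^2 - 3; d F_2 = (v) du + (u) dv
Combining and collecting du, dv coefficients:
  coeff of du: u*v^2 - u*v + 5*u - v^3 - 5*v^2 - 3*v
  coeff of dv: u^2*v + u^2 + 3*u*v^2 - 10*u*v - 3*u + 10*v^3
F^* omega = (u*v^2 - u*v + 5*u - v^3 - 5*v^2 - 3*v) du + (u^2*v + u^2 + 3*u*v^2 - 10*u*v - 3*u + 10*v^3) dv.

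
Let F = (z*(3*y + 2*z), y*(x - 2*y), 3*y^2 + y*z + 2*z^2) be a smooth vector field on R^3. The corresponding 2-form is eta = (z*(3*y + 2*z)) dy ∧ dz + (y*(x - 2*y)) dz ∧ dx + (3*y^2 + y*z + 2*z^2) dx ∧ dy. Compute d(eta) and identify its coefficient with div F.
d(eta) = (x - 3*y + 4*z) dx ∧ dy ∧ dz; div F = x - 3*y + 4*z

For a 2-form in R^3 of the form above, applying d gives a 3-form with coefficient ∂P/∂x + ∂Q/∂y + ∂R/∂z:
  ∂P/∂x = 0
  ∂Q/∂y = x - 4*y
  ∂R/∂z = y + 4*z
Sum = x - 3*y + 4*z, which is exactly div F.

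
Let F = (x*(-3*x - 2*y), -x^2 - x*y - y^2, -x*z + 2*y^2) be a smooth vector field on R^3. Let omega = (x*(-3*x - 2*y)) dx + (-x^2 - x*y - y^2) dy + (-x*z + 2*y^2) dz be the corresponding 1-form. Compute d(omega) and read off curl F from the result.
d(omega) = (4*y) dy ∧ dz + (z) dz ∧ dx + (-y) dx ∧ dy; curl F = (4*y, z, -y)

d omega = sum_{i<j} (∂f_j/∂x_i - ∂f_i/∂x_j) dx_i ∧ dx_j. Under the identification (dy ∧ dz, dz ∧ dx, dx ∧ dy) ↔ (e_x, e_y, e_z), the coefficients are exactly the components of curl F. Compute:
  ∂R/∂y - ∂Q/∂z = (4*y) - (0) = 4*y
  ∂P/∂z - ∂R/∂x = (0) - (-z) = z
  ∂Q/∂x - ∂P/∂y = (-2*x - y) - (-2*x) = -y.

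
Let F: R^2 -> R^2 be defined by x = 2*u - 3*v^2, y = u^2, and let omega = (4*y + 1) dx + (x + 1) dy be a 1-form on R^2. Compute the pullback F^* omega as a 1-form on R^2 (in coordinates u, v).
F^* omega = (12*u^2 - 6*u*v^2 + 2*u + 2) du + (6*v*(-4*u^2 - 1)) dv

Using F^*(f dg) = (f ∘ F) d(g ∘ F), substitute each coordinate x_i by F_i(u, v) in f_i, and replace dx_i by d F_i = (∂F_i/∂u) du + (∂F_i/∂v) dv.
  For the x component: f_1(F) = 4*u^2 + 1; d F_1 = (2) du + (-6*v) dv
  For the y component: f_2(F) = 2*u - 3*v^2 + 1; d F_2 = (2*u) du + (0) dv
Combining and collecting du, dv coefficients:
  coeff of du: 12*u^2 - 6*u*v^2 + 2*u + 2
  coeff of dv: 6*v*(-4*u^2 - 1)
F^* omega = (12*u^2 - 6*u*v^2 + 2*u + 2) du + (6*v*(-4*u^2 - 1)) dv.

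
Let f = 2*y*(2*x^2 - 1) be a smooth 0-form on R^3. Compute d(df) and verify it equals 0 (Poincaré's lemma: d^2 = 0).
d(df) = 0

Step 1: df = sum_i (∂f/∂x_i) dx_i = (8*x*y) dx + (4*x^2 - 2) dy + (0) dz.
Step 2: Apply d again. Using the 1-form formula, the coefficient of dx ∧ dy in d(df) is ∂^2 f/∂x ∂y - ∂^2 f/∂y ∂x = (8*x) - (8*x) = 0 (equality of mixed partials for smooth f).
Similarly for dx ∧ dz and dy ∧ dz — all coefficients vanish. So d(df) = 0.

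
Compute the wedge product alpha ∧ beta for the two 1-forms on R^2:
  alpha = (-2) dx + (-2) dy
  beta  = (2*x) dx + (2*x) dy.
alpha ∧ beta = 0

Distribute the wedge, using dx_i ∧ dx_j = -dx_j ∧ dx_i and dx_i ∧ dx_i = 0. For each pair (i, j) with i < j, the coefficient of dx_i ∧ dx_j in alpha ∧ beta is (alpha_i * beta_j - alpha_j * beta_i). Collecting: alpha ∧ beta = 0.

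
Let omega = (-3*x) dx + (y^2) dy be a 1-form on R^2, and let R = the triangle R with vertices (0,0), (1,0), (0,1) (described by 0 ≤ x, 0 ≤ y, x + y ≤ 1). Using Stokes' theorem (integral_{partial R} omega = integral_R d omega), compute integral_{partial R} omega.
integral_(partial R) omega = 0

Stokes: integral_partial_R omega = integral_R d omega with d omega = (∂Q/∂x - ∂P/∂y) dx ∧ dy.
  ∂Q/∂x = 0
  ∂P/∂y = 0
  integrand = ∂Q/∂x - ∂P/∂y = 0.
Integrating over R: integral_0^1 integral_0^{1-x} (0) dy dx = 0.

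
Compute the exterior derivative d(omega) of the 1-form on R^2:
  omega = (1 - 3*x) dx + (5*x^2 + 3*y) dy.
d(omega) = (10*x) dx ∧ dy

For a 1-form omega = sum_i f_i dx_i, the exterior derivative is
  d(omega) = sum_{i < j} (∂f_j/∂x_i - ∂f_i/∂x_j) dx_i ∧ dx_j.
  coefficient of dx ∧ dy: ∂f_2/∂x - ∂f_1/∂y = ∂(5*x^2 + 3*y)/∂x - ∂(1 - 3*x)/∂y = 10*x
Assembling: d(omega) = (10*x) dx ∧ dy.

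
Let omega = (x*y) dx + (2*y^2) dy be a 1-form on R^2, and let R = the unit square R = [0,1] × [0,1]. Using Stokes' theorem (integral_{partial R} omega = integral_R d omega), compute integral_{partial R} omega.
integral_(partial R) omega = -1/2

Stokes: integral_partial_R omega = integral_R d omega with d omega = (∂Q/∂x - ∂P/∂y) dx ∧ dy.
  ∂Q/∂x = 0
  ∂P/∂y = x
  integrand = ∂Q/∂x - ∂P/∂y = -x.
Integrating over R: integral_0^1 integral_0^1 (-x) dx dy = -1/2.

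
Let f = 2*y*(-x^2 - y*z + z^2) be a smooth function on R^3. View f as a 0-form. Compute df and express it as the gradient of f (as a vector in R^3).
df = (-4*x*y) dx + (-2*x^2 - 4*y*z + 2*z^2) dy + (2*y*(-y + 2*z)) dz; grad f = (-4*x*y, -2*x^2 - 4*y*z + 2*z^2, 2*y*(-y + 2*z))

For a 0-form f, d f = (∂f/∂x) dx + (∂f/∂y) dy + (∂f/∂z) dz. The components of the vector representation are exactly the entries of grad f in Cartesian coordinates:
  ∂f/∂x = -4*x*y
  ∂f/∂y = -2*x^2 - 4*y*z + 2*z^2
  ∂f/∂z = 2*y*(-y + 2*z).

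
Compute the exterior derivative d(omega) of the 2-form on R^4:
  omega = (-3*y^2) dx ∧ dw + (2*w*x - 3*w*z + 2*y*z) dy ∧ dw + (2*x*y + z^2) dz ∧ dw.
d(omega) = (2*w + 6*y) dx ∧ dy ∧ dw + (3*w + 2*x - 2*y) dy ∧ dz ∧ dw + (2*y) dx ∧ dz ∧ dw

For a 2-form omega = sum_{i<j} g_{ij} dx_i ∧ dx_j, the exterior derivative is
  d(omega) = sum_{i<j} d(g_{ij}) ∧ dx_i ∧ dx_j = sum_{i<j, k} (∂g_{ij}/∂x_k) dx_k ∧ dx_i ∧ dx_j.
Expand each term, using dx_k ∧ dx_i ∧ dx_j = sgn(permutation) dx_{(a)} ∧ dx_{(b)} ∧ dx_{(c)} with (a < b < c) sorted:
  d(-3*y^2) includes (∂/∂y)(-3*y^2) dy = (-6*y) dy, which multiplied by dx ∧ dw gives (6*y) dx ∧ dy ∧ dw
  d(2*w*x - 3*w*z + 2*y*z) includes (∂/∂x)(2*w*x - 3*w*z + 2*y*z) dx = (2*w) dx, which multiplied by dy ∧ dw gives (2*w) dx ∧ dy ∧ dw
  d(2*w*x - 3*w*z + 2*y*z) includes (∂/∂z)(2*w*x - 3*w*z + 2*y*z) dz = (-3*w + 2*y) dz, which multiplied by dy ∧ dw gives (3*w - 2*y) dy ∧ dz ∧ dw
  d(2*x*y + z^2) includes (∂/∂x)(2*x*y + z^2) dx = (2*y) dx, which multiplied by dz ∧ dw gives (2*y) dx ∧ dz ∧ dw
  d(2*x*y + z^2) includes (∂/∂y)(2*x*y + z^2) dy = (2*x) dy, which multiplied by dz ∧ dw gives (2*x) dy ∧ dz ∧ dw
Collecting like 3-forms: d(omega) = (2*w + 6*y) dx ∧ dy ∧ dw + (3*w + 2*x - 2*y) dy ∧ dz ∧ dw + (2*y) dx ∧ dz ∧ dw.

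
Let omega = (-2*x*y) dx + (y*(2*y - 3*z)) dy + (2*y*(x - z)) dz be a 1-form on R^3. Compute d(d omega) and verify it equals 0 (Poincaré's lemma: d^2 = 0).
d(d omega) = 0

Step 1: d omega = sum_{i<j} (∂f_j/∂x_i - ∂f_i/∂x_j) dx_i ∧ dx_j:
  coeff of dx ∧ dy: 2*x
  coeff of dx ∧ dz: 2*y
  coeff of dy ∧ dz: 2*x + 3*y - 2*z
Step 2: Apply d again to each 2-form coefficient. The only possible 3-form in R^3 is dx ∧ dy ∧ dz, with coefficient
  ∂(coeff of dy∧dz)/∂x - ∂(coeff of dx∧dz)/∂y + ∂(coeff of dx∧dy)/∂z
  = ∂/∂x (2*x + 3*y - 2*z) - ∂/∂y (2*y) + ∂/∂z (2*x).
Each of these terms simplifies to sums of mixed partials that cancel in pairs. The result is 0 (by equality of mixed partials for smooth functions — Schwarz / Clairaut).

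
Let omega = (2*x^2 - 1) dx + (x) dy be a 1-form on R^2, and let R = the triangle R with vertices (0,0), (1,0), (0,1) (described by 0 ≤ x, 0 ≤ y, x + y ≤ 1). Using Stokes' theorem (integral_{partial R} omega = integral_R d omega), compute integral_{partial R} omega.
integral_(partial R) omega = 1/2

Stokes: integral_partial_R omega = integral_R d omega with d omega = (∂Q/∂x - ∂P/∂y) dx ∧ dy.
  ∂Q/∂x = 1
  ∂P/∂y = 0
  integrand = ∂Q/∂x - ∂P/∂y = 1.
Integrating over R: integral_0^1 integral_0^{1-x} (1) dy dx = 1/2.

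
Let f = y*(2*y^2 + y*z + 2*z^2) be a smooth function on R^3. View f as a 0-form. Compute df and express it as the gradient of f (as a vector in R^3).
df = (0) dx + (6*y^2 + 2*y*z + 2*z^2) dy + (y*(y + 4*z)) dz; grad f = (0, 6*y^2 + 2*y*z + 2*z^2, y*(y + 4*z))

For a 0-form f, d f = (∂f/∂x) dx + (∂f/∂y) dy + (∂f/∂z) dz. The components of the vector representation are exactly the entries of grad f in Cartesian coordinates:
  ∂f/∂x = 0
  ∂f/∂y = 6*y^2 + 2*y*z + 2*z^2
  ∂f/∂z = y*(y + 4*z).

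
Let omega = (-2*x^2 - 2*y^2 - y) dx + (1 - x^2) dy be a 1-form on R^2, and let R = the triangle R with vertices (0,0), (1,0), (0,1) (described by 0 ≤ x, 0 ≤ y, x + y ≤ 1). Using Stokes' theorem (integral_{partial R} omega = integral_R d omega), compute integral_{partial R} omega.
integral_(partial R) omega = 5/6

Stokes: integral_partial_R omega = integral_R d omega with d omega = (∂Q/∂x - ∂P/∂y) dx ∧ dy.
  ∂Q/∂x = -2*x
  ∂P/∂y = -4*y - 1
  integrand = ∂Q/∂x - ∂P/∂y = -2*x + 4*y + 1.
Integrating over R: integral_0^1 integral_0^{1-x} (-2*x + 4*y + 1) dy dx = 5/6.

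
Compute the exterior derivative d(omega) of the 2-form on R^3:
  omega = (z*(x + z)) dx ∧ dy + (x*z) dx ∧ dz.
d(omega) = (x + 2*z) dx ∧ dy ∧ dz

For a 2-form omega = sum_{i<j} g_{ij} dx_i ∧ dx_j, the exterior derivative is
  d(omega) = sum_{i<j} d(g_{ij}) ∧ dx_i ∧ dx_j = sum_{i<j, k} (∂g_{ij}/∂x_k) dx_k ∧ dx_i ∧ dx_j.
Expand each term, using dx_k ∧ dx_i ∧ dx_j = sgn(permutation) dx_{(a)} ∧ dx_{(b)} ∧ dx_{(c)} with (a < b < c) sorted:
  d(z*(x + z)) includes (∂/∂z)(z*(x + z)) dz = (x + 2*z) dz, which multiplied by dx ∧ dy gives (x + 2*z) dx ∧ dy ∧ dz
Collecting like 3-forms: d(omega) = (x + 2*z) dx ∧ dy ∧ dz.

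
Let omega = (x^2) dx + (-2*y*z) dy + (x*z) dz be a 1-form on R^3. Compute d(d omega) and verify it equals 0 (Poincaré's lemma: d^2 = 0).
d(d omega) = 0

Step 1: d omega = sum_{i<j} (∂f_j/∂x_i - ∂f_i/∂x_j) dx_i ∧ dx_j:
  coeff of dx ∧ dy: 0
  coeff of dx ∧ dz: z
  coeff of dy ∧ dz: 2*y
Step 2: Apply d again to each 2-form coefficient. The only possible 3-form in R^3 is dx ∧ dy ∧ dz, with coefficient
  ∂(coeff of dy∧dz)/∂x - ∂(coeff of dx∧dz)/∂y + ∂(coeff of dx∧dy)/∂z
  = ∂/∂x (2*y) - ∂/∂y (z) + ∂/∂z (0).
Each of these terms simplifies to sums of mixed partials that cancel in pairs. The result is 0 (by equality of mixed partials for smooth functions — Schwarz / Clairaut).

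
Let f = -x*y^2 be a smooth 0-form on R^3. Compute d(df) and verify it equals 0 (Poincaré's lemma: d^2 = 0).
d(df) = 0

Step 1: df = sum_i (∂f/∂x_i) dx_i = (-y^2) dx + (-2*x*y) dy + (0) dz.
Step 2: Apply d again. Using the 1-form formula, the coefficient of dx ∧ dy in d(df) is ∂^2 f/∂x ∂y - ∂^2 f/∂y ∂x = (-2*y) - (-2*y) = 0 (equality of mixed partials for smooth f).
Similarly for dx ∧ dz and dy ∧ dz — all coefficients vanish. So d(df) = 0.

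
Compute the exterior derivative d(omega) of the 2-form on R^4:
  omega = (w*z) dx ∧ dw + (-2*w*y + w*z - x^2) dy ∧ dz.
d(omega) = (-w) dx ∧ dz ∧ dw + (-2*x) dx ∧ dy ∧ dz + (-2*y + z) dy ∧ dz ∧ dw

For a 2-form omega = sum_{i<j} g_{ij} dx_i ∧ dx_j, the exterior derivative is
  d(omega) = sum_{i<j} d(g_{ij}) ∧ dx_i ∧ dx_j = sum_{i<j, k} (∂g_{ij}/∂x_k) dx_k ∧ dx_i ∧ dx_j.
Expand each term, using dx_k ∧ dx_i ∧ dx_j = sgn(permutation) dx_{(a)} ∧ dx_{(b)} ∧ dx_{(c)} with (a < b < c) sorted:
  d(w*z) includes (∂/∂z)(w*z) dz = (w) dz, which multiplied by dx ∧ dw gives (-w) dx ∧ dz ∧ dw
  d(-2*w*y + w*z - x^2) includes (∂/∂x)(-2*w*y + w*z - x^2) dx = (-2*x) dx, which multiplied by dy ∧ dz gives (-2*x) dx ∧ dy ∧ dz
  d(-2*w*y + w*z - x^2) includes (∂/∂w)(-2*w*y + w*z - x^2) dw = (-2*y + z) dw, which multiplied by dy ∧ dz gives (-2*y + z) dy ∧ dz ∧ dw
Collecting like 3-forms: d(omega) = (-w) dx ∧ dz ∧ dw + (-2*x) dx ∧ dy ∧ dz + (-2*y + z) dy ∧ dz ∧ dw.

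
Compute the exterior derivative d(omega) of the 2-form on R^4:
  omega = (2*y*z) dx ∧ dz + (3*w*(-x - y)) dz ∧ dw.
d(omega) = (-2*z) dx ∧ dy ∧ dz + (-3*w) dx ∧ dz ∧ dw + (-3*w) dy ∧ dz ∧ dw

For a 2-form omega = sum_{i<j} g_{ij} dx_i ∧ dx_j, the exterior derivative is
  d(omega) = sum_{i<j} d(g_{ij}) ∧ dx_i ∧ dx_j = sum_{i<j, k} (∂g_{ij}/∂x_k) dx_k ∧ dx_i ∧ dx_j.
Expand each term, using dx_k ∧ dx_i ∧ dx_j = sgn(permutation) dx_{(a)} ∧ dx_{(b)} ∧ dx_{(c)} with (a < b < c) sorted:
  d(2*y*z) includes (∂/∂y)(2*y*z) dy = (2*z) dy, which multiplied by dx ∧ dz gives (-2*z) dx ∧ dy ∧ dz
  d(3*w*(-x - y)) includes (∂/∂x)(3*w*(-x - y)) dx = (-3*w) dx, which multiplied by dz ∧ dw gives (-3*w) dx ∧ dz ∧ dw
  d(3*w*(-x - y)) includes (∂/∂y)(3*w*(-x - y)) dy = (-3*w) dy, which multiplied by dz ∧ dw gives (-3*w) dy ∧ dz ∧ dw
Collecting like 3-forms: d(omega) = (-2*z) dx ∧ dy ∧ dz + (-3*w) dx ∧ dz ∧ dw + (-3*w) dy ∧ dz ∧ dw.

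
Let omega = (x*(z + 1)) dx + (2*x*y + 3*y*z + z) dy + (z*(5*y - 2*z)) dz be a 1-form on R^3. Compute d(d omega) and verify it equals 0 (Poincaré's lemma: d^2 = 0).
d(d omega) = 0

Step 1: d omega = sum_{i<j} (∂f_j/∂x_i - ∂f_i/∂x_j) dx_i ∧ dx_j:
  coeff of dx ∧ dy: 2*y
  coeff of dx ∧ dz: -x
  coeff of dy ∧ dz: -3*y + 5*z - 1
Step 2: Apply d again to each 2-form coefficient. The only possible 3-form in R^3 is dx ∧ dy ∧ dz, with coefficient
  ∂(coeff of dy∧dz)/∂x - ∂(coeff of dx∧dz)/∂y + ∂(coeff of dx∧dy)/∂z
  = ∂/∂x (-3*y + 5*z - 1) - ∂/∂y (-x) + ∂/∂z (2*y).
Each of these terms simplifies to sums of mixed partials that cancel in pairs. The result is 0 (by equality of mixed partials for smooth functions — Schwarz / Clairaut).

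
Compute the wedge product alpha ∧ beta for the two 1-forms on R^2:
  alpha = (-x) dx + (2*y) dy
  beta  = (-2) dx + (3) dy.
alpha ∧ beta = (-3*x + 4*y) dx ∧ dy

Distribute the wedge, using dx_i ∧ dx_j = -dx_j ∧ dx_i and dx_i ∧ dx_i = 0. For each pair (i, j) with i < j, the coefficient of dx_i ∧ dx_j in alpha ∧ beta is (alpha_i * beta_j - alpha_j * beta_i). Collecting: alpha ∧ beta = (-3*x + 4*y) dx ∧ dy.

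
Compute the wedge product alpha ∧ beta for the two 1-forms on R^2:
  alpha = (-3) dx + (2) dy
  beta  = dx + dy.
alpha ∧ beta = (-5) dx ∧ dy

Distribute the wedge, using dx_i ∧ dx_j = -dx_j ∧ dx_i and dx_i ∧ dx_i = 0. For each pair (i, j) with i < j, the coefficient of dx_i ∧ dx_j in alpha ∧ beta is (alpha_i * beta_j - alpha_j * beta_i). Collecting: alpha ∧ beta = (-5) dx ∧ dy.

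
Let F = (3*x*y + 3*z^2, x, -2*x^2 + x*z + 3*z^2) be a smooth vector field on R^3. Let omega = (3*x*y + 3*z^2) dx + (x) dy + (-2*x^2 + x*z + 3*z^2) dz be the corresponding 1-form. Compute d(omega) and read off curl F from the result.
d(omega) = (0) dy ∧ dz + (4*x + 5*z) dz ∧ dx + (1 - 3*x) dx ∧ dy; curl F = (0, 4*x + 5*z, 1 - 3*x)

d omega = sum_{i<j} (∂f_j/∂x_i - ∂f_i/∂x_j) dx_i ∧ dx_j. Under the identification (dy ∧ dz, dz ∧ dx, dx ∧ dy) ↔ (e_x, e_y, e_z), the coefficients are exactly the components of curl F. Compute:
  ∂R/∂y - ∂Q/∂z = (0) - (0) = 0
  ∂P/∂z - ∂R/∂x = (6*z) - (-4*x + z) = 4*x + 5*z
  ∂Q/∂x - ∂P/∂y = (1) - (3*x) = 1 - 3*x.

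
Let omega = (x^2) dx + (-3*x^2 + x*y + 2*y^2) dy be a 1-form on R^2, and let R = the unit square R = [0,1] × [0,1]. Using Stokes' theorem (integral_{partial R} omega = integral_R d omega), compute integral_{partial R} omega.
integral_(partial R) omega = -5/2

Stokes: integral_partial_R omega = integral_R d omega with d omega = (∂Q/∂x - ∂P/∂y) dx ∧ dy.
  ∂Q/∂x = -6*x + y
  ∂P/∂y = 0
  integrand = ∂Q/∂x - ∂P/∂y = -6*x + y.
Integrating over R: integral_0^1 integral_0^1 (-6*x + y) dx dy = -5/2.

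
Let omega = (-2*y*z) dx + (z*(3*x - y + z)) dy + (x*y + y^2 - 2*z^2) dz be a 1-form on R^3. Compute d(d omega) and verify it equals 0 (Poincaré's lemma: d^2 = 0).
d(d omega) = 0

Step 1: d omega = sum_{i<j} (∂f_j/∂x_i - ∂f_i/∂x_j) dx_i ∧ dx_j:
  coeff of dx ∧ dy: 5*z
  coeff of dx ∧ dz: 3*y
  coeff of dy ∧ dz: -2*x + 3*y - 2*z
Step 2: Apply d again to each 2-form coefficient. The only possible 3-form in R^3 is dx ∧ dy ∧ dz, with coefficient
  ∂(coeff of dy∧dz)/∂x - ∂(coeff of dx∧dz)/∂y + ∂(coeff of dx∧dy)/∂z
  = ∂/∂x (-2*x + 3*y - 2*z) - ∂/∂y (3*y) + ∂/∂z (5*z).
Each of these terms simplifies to sums of mixed partials that cancel in pairs. The result is 0 (by equality of mixed partials for smooth functions — Schwarz / Clairaut).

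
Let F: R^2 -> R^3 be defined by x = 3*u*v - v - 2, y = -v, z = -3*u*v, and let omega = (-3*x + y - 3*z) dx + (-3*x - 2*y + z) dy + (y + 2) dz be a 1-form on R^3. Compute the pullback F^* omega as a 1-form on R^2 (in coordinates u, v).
F^* omega = (3*v*(3*v + 4)) du + (21*u*v + 12*u - 7*v - 12) dv

Using F^*(f dg) = (f ∘ F) d(g ∘ F), substitute each coordinate x_i by F_i(u, v) in f_i, and replace dx_i by d F_i = (∂F_i/∂u) du + (∂F_i/∂v) dv.
  For the x component: f_1(F) = 2*v + 6; d F_1 = (3*v) du + (3*u - 1) dv
  For the y component: f_2(F) = -12*u*v + 5*v + 6; d F_2 = (0) du + (-1) dv
  For the z component: f_3(F) = 2 - v; d F_3 = (-3*v) du + (-3*u) dv
Combining and collecting du, dv coefficients:
  coeff of du: 3*v*(3*v + 4)
  coeff of dv: 21*u*v + 12*u - 7*v - 12
F^* omega = (3*v*(3*v + 4)) du + (21*u*v + 12*u - 7*v - 12) dv.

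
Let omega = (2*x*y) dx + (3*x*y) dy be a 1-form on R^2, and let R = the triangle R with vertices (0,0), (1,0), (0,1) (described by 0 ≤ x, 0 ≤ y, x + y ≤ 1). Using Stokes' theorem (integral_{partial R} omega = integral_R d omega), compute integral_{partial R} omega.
integral_(partial R) omega = 1/6

Stokes: integral_partial_R omega = integral_R d omega with d omega = (∂Q/∂x - ∂P/∂y) dx ∧ dy.
  ∂Q/∂x = 3*y
  ∂P/∂y = 2*x
  integrand = ∂Q/∂x - ∂P/∂y = -2*x + 3*y.
Integrating over R: integral_0^1 integral_0^{1-x} (-2*x + 3*y) dy dx = 1/6.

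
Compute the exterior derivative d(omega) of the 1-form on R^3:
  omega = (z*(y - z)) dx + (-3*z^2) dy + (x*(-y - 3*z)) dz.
d(omega) = (-z) dx ∧ dy + (-2*y - z) dx ∧ dz + (-x + 6*z) dy ∧ dz

For a 1-form omega = sum_i f_i dx_i, the exterior derivative is
  d(omega) = sum_{i < j} (∂f_j/∂x_i - ∂f_i/∂x_j) dx_i ∧ dx_j.
  coefficient of dx ∧ dy: ∂f_2/∂x - ∂f_1/∂y = ∂(-3*z^2)/∂x - ∂(z*(y - z))/∂y = -z
  coefficient of dx ∧ dz: ∂f_3/∂x - ∂f_1/∂z = ∂(x*(-y - 3*z))/∂x - ∂(z*(y - z))/∂z = -2*y - z
  coefficient of dy ∧ dz: ∂f_3/∂y - ∂f_2/∂z = ∂(x*(-y - 3*z))/∂y - ∂(-3*z^2)/∂z = -x + 6*z
Assembling: d(omega) = (-z) dx ∧ dy + (-2*y - z) dx ∧ dz + (-x + 6*z) dy ∧ dz.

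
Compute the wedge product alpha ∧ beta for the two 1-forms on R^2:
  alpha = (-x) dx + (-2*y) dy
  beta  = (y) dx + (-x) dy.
alpha ∧ beta = (x^2 + 2*y^2) dx ∧ dy

Distribute the wedge, using dx_i ∧ dx_j = -dx_j ∧ dx_i and dx_i ∧ dx_i = 0. For each pair (i, j) with i < j, the coefficient of dx_i ∧ dx_j in alpha ∧ beta is (alpha_i * beta_j - alpha_j * beta_i). Collecting: alpha ∧ beta = (x^2 + 2*y^2) dx ∧ dy.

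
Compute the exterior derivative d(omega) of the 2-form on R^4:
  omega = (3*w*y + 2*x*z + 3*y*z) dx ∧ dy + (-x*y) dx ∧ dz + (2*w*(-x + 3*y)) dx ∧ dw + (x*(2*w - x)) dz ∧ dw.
d(omega) = (3*x + 3*y) dx ∧ dy ∧ dz + (-6*w + 3*y) dx ∧ dy ∧ dw + (2*w - 2*x) dx ∧ dz ∧ dw

For a 2-form omega = sum_{i<j} g_{ij} dx_i ∧ dx_j, the exterior derivative is
  d(omega) = sum_{i<j} d(g_{ij}) ∧ dx_i ∧ dx_j = sum_{i<j, k} (∂g_{ij}/∂x_k) dx_k ∧ dx_i ∧ dx_j.
Expand each term, using dx_k ∧ dx_i ∧ dx_j = sgn(permutation) dx_{(a)} ∧ dx_{(b)} ∧ dx_{(c)} with (a < b < c) sorted:
  d(3*w*y + 2*x*z + 3*y*z) includes (∂/∂z)(3*w*y + 2*x*z + 3*y*z) dz = (2*x + 3*y) dz, which multiplied by dx ∧ dy gives (2*x + 3*y) dx ∧ dy ∧ dz
  d(3*w*y + 2*x*z + 3*y*z) includes (∂/∂w)(3*w*y + 2*x*z + 3*y*z) dw = (3*y) dw, which multiplied by dx ∧ dy gives (3*y) dx ∧ dy ∧ dw
  d(-x*y) includes (∂/∂y)(-x*y) dy = (-x) dy, which multiplied by dx ∧ dz gives (x) dx ∧ dy ∧ dz
  d(2*w*(-x + 3*y)) includes (∂/∂y)(2*w*(-x + 3*y)) dy = (6*w) dy, which multiplied by dx ∧ dw gives (-6*w) dx ∧ dy ∧ dw
  d(x*(2*w - x)) includes (∂/∂x)(x*(2*w - x)) dx = (2*w - 2*x) dx, which multiplied by dz ∧ dw gives (2*w - 2*x) dx ∧ dz ∧ dw
Collecting like 3-forms: d(omega) = (3*x + 3*y) dx ∧ dy ∧ dz + (-6*w + 3*y) dx ∧ dy ∧ dw + (2*w - 2*x) dx ∧ dz ∧ dw.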